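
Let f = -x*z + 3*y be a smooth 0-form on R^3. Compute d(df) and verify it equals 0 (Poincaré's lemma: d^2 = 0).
d(df) = 0

Step 1: df = sum_i (∂f/∂x_i) dx_i = (-z) dx + (3) dy + (-x) dz.
Step 2: Apply d again. Using the 1-form formula, the coefficient of dx ∧ dy in d(df) is ∂^2 f/∂x ∂y - ∂^2 f/∂y ∂x = (0) - (0) = 0 (equality of mixed partials for smooth f).
Similarly for dx ∧ dz and dy ∧ dz — all coefficients vanish. So d(df) = 0.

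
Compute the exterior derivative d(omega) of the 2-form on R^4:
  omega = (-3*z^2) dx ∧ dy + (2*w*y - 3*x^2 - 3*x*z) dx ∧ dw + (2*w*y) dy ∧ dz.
d(omega) = (-6*z) dx ∧ dy ∧ dz + (-2*w) dx ∧ dy ∧ dw + (3*x) dx ∧ dz ∧ dw + (2*y) dy ∧ dz ∧ dw

For a 2-form omega = sum_{i<j} g_{ij} dx_i ∧ dx_j, the exterior derivative is
  d(omega) = sum_{i<j} d(g_{ij}) ∧ dx_i ∧ dx_j = sum_{i<j, k} (∂g_{ij}/∂x_k) dx_k ∧ dx_i ∧ dx_j.
Expand each term, using dx_k ∧ dx_i ∧ dx_j = sgn(permutation) dx_{(a)} ∧ dx_{(b)} ∧ dx_{(c)} with (a < b < c) sorted:
  d(-3*z^2) includes (∂/∂z)(-3*z^2) dz = (-6*z) dz, which multiplied by dx ∧ dy gives (-6*z) dx ∧ dy ∧ dz
  d(2*w*y - 3*x^2 - 3*x*z) includes (∂/∂y)(2*w*y - 3*x^2 - 3*x*z) dy = (2*w) dy, which multiplied by dx ∧ dw gives (-2*w) dx ∧ dy ∧ dw
  d(2*w*y - 3*x^2 - 3*x*z) includes (∂/∂z)(2*w*y - 3*x^2 - 3*x*z) dz = (-3*x) dz, which multiplied by dx ∧ dw gives (3*x) dx ∧ dz ∧ dw
  d(2*w*y) includes (∂/∂w)(2*w*y) dw = (2*y) dw, which multiplied by dy ∧ dz gives (2*y) dy ∧ dz ∧ dw
Collecting like 3-forms: d(omega) = (-6*z) dx ∧ dy ∧ dz + (-2*w) dx ∧ dy ∧ dw + (3*x) dx ∧ dz ∧ dw + (2*y) dy ∧ dz ∧ dw.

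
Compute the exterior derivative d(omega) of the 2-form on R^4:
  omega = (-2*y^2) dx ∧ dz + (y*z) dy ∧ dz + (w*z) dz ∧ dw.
d(omega) = (4*y) dx ∧ dy ∧ dz

For a 2-form omega = sum_{i<j} g_{ij} dx_i ∧ dx_j, the exterior derivative is
  d(omega) = sum_{i<j} d(g_{ij}) ∧ dx_i ∧ dx_j = sum_{i<j, k} (∂g_{ij}/∂x_k) dx_k ∧ dx_i ∧ dx_j.
Expand each term, using dx_k ∧ dx_i ∧ dx_j = sgn(permutation) dx_{(a)} ∧ dx_{(b)} ∧ dx_{(c)} with (a < b < c) sorted:
  d(-2*y^2) includes (∂/∂y)(-2*y^2) dy = (-4*y) dy, which multiplied by dx ∧ dz gives (4*y) dx ∧ dy ∧ dz
Collecting like 3-forms: d(omega) = (4*y) dx ∧ dy ∧ dz.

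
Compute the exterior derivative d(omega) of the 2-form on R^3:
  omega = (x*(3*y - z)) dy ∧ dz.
d(omega) = (3*y - z) dx ∧ dy ∧ dz

For a 2-form omega = sum_{i<j} g_{ij} dx_i ∧ dx_j, the exterior derivative is
  d(omega) = sum_{i<j} d(g_{ij}) ∧ dx_i ∧ dx_j = sum_{i<j, k} (∂g_{ij}/∂x_k) dx_k ∧ dx_i ∧ dx_j.
Expand each term, using dx_k ∧ dx_i ∧ dx_j = sgn(permutation) dx_{(a)} ∧ dx_{(b)} ∧ dx_{(c)} with (a < b < c) sorted:
  d(x*(3*y - z)) includes (∂/∂x)(x*(3*y - z)) dx = (3*y - z) dx, which multiplied by dy ∧ dz gives (3*y - z) dx ∧ dy ∧ dz
Collecting like 3-forms: d(omega) = (3*y - z) dx ∧ dy ∧ dz.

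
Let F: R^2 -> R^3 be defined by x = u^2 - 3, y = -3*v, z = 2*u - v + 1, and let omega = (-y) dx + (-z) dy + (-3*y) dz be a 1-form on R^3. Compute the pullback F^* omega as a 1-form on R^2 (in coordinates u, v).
F^* omega = (6*v*(u + 3)) du + (6*u - 12*v + 3) dv

Using F^*(f dg) = (f ∘ F) d(g ∘ F), substitute each coordinate x_i by F_i(u, v) in f_i, and replace dx_i by d F_i = (∂F_i/∂u) du + (∂F_i/∂v) dv.
  For the x component: f_1(F) = 3*v; d F_1 = (2*u) du + (0) dv
  For the y component: f_2(F) = -2*u + v - 1; d F_2 = (0) du + (-3) dv
  For the z component: f_3(F) = 9*v; d F_3 = (2) du + (-1) dv
Combining and collecting du, dv coefficients:
  coeff of du: 6*v*(u + 3)
  coeff of dv: 6*u - 12*v + 3
F^* omega = (6*v*(u + 3)) du + (6*u - 12*v + 3) dv.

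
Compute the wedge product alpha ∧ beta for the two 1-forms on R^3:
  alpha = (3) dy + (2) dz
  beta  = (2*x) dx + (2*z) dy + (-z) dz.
alpha ∧ beta = (-6*x) dx ∧ dy + (-7*z) dy ∧ dz + (-4*x) dx ∧ dz

Distribute the wedge, using dx_i ∧ dx_j = -dx_j ∧ dx_i and dx_i ∧ dx_i = 0. For each pair (i, j) with i < j, the coefficient of dx_i ∧ dx_j in alpha ∧ beta is (alpha_i * beta_j - alpha_j * beta_i). Collecting: alpha ∧ beta = (-6*x) dx ∧ dy + (-7*z) dy ∧ dz + (-4*x) dx ∧ dz.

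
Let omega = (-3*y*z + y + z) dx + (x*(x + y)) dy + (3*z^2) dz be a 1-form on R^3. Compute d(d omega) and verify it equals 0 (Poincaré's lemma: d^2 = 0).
d(d omega) = 0

Step 1: d omega = sum_{i<j} (∂f_j/∂x_i - ∂f_i/∂x_j) dx_i ∧ dx_j:
  coeff of dx ∧ dy: 2*x + y + 3*z - 1
  coeff of dx ∧ dz: 3*y - 1
  coeff of dy ∧ dz: 0
Step 2: Apply d again to each 2-form coefficient. The only possible 3-form in R^3 is dx ∧ dy ∧ dz, with coefficient
  ∂(coeff of dy∧dz)/∂x - ∂(coeff of dx∧dz)/∂y + ∂(coeff of dx∧dy)/∂z
  = ∂/∂x (0) - ∂/∂y (3*y - 1) + ∂/∂z (2*x + y + 3*z - 1).
Each of these terms simplifies to sums of mixed partials that cancel in pairs. The result is 0 (by equality of mixed partials for smooth functions — Schwarz / Clairaut).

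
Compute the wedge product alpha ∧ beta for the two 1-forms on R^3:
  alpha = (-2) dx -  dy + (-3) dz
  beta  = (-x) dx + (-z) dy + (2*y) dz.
alpha ∧ beta = (-x + 2*z) dx ∧ dy + (-3*x - 4*y) dx ∧ dz + (-2*y - 3*z) dy ∧ dz

Distribute the wedge, using dx_i ∧ dx_j = -dx_j ∧ dx_i and dx_i ∧ dx_i = 0. For each pair (i, j) with i < j, the coefficient of dx_i ∧ dx_j in alpha ∧ beta is (alpha_i * beta_j - alpha_j * beta_i). Collecting: alpha ∧ beta = (-x + 2*z) dx ∧ dy + (-3*x - 4*y) dx ∧ dz + (-2*y - 3*z) dy ∧ dz.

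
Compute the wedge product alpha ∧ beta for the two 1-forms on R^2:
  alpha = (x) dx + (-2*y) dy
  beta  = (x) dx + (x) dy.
alpha ∧ beta = (x*(x + 2*y)) dx ∧ dy

Distribute the wedge, using dx_i ∧ dx_j = -dx_j ∧ dx_i and dx_i ∧ dx_i = 0. For each pair (i, j) with i < j, the coefficient of dx_i ∧ dx_j in alpha ∧ beta is (alpha_i * beta_j - alpha_j * beta_i). Collecting: alpha ∧ beta = (x*(x + 2*y)) dx ∧ dy.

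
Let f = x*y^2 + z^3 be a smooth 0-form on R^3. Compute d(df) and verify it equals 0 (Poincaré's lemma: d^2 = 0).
d(df) = 0

Step 1: df = sum_i (∂f/∂x_i) dx_i = (y^2) dx + (2*x*y) dy + (3*z^2) dz.
Step 2: Apply d again. Using the 1-form formula, the coefficient of dx ∧ dy in d(df) is ∂^2 f/∂x ∂y - ∂^2 f/∂y ∂x = (2*y) - (2*y) = 0 (equality of mixed partials for smooth f).
Similarly for dx ∧ dz and dy ∧ dz — all coefficients vanish. So d(df) = 0.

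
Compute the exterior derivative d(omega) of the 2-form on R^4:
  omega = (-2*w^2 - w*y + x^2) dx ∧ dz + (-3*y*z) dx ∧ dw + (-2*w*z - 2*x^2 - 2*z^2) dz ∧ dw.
d(omega) = (w) dx ∧ dy ∧ dz + (-4*w - 4*x + 2*y) dx ∧ dz ∧ dw + (3*z) dx ∧ dy ∧ dw

For a 2-form omega = sum_{i<j} g_{ij} dx_i ∧ dx_j, the exterior derivative is
  d(omega) = sum_{i<j} d(g_{ij}) ∧ dx_i ∧ dx_j = sum_{i<j, k} (∂g_{ij}/∂x_k) dx_k ∧ dx_i ∧ dx_j.
Expand each term, using dx_k ∧ dx_i ∧ dx_j = sgn(permutation) dx_{(a)} ∧ dx_{(b)} ∧ dx_{(c)} with (a < b < c) sorted:
  d(-2*w^2 - w*y + x^2) includes (∂/∂y)(-2*w^2 - w*y + x^2) dy = (-w) dy, which multiplied by dx ∧ dz gives (w) dx ∧ dy ∧ dz
  d(-2*w^2 - w*y + x^2) includes (∂/∂w)(-2*w^2 - w*y + x^2) dw = (-4*w - y) dw, which multiplied by dx ∧ dz gives (-4*w - y) dx ∧ dz ∧ dw
  d(-3*y*z) includes (∂/∂y)(-3*y*z) dy = (-3*z) dy, which multiplied by dx ∧ dw gives (3*z) dx ∧ dy ∧ dw
  d(-3*y*z) includes (∂/∂z)(-3*y*z) dz = (-3*y) dz, which multiplied by dx ∧ dw gives (3*y) dx ∧ dz ∧ dw
  d(-2*w*z - 2*x^2 - 2*z^2) includes (∂/∂x)(-2*w*z - 2*x^2 - 2*z^2) dx = (-4*x) dx, which multiplied by dz ∧ dw gives (-4*x) dx ∧ dz ∧ dw
Collecting like 3-forms: d(omega) = (w) dx ∧ dy ∧ dz + (-4*w - 4*x + 2*y) dx ∧ dz ∧ dw + (3*z) dx ∧ dy ∧ dw.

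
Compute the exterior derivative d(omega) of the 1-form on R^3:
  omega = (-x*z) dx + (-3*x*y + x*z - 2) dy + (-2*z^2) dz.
d(omega) = (-3*y + z) dx ∧ dy + (x) dx ∧ dz + (-x) dy ∧ dz

For a 1-form omega = sum_i f_i dx_i, the exterior derivative is
  d(omega) = sum_{i < j} (∂f_j/∂x_i - ∂f_i/∂x_j) dx_i ∧ dx_j.
  coefficient of dx ∧ dy: ∂f_2/∂x - ∂f_1/∂y = ∂(-3*x*y + x*z - 2)/∂x - ∂(-x*z)/∂y = -3*y + z
  coefficient of dx ∧ dz: ∂f_3/∂x - ∂f_1/∂z = ∂(-2*z^2)/∂x - ∂(-x*z)/∂z = x
  coefficient of dy ∧ dz: ∂f_3/∂y - ∂f_2/∂z = ∂(-2*z^2)/∂y - ∂(-3*x*y + x*z - 2)/∂z = -x
Assembling: d(omega) = (-3*y + z) dx ∧ dy + (x) dx ∧ dz + (-x) dy ∧ dz.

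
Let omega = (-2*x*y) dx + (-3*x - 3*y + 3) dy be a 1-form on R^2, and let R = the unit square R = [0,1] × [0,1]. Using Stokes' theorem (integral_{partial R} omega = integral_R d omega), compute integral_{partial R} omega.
integral_(partial R) omega = -2

Stokes: integral_partial_R omega = integral_R d omega with d omega = (∂Q/∂x - ∂P/∂y) dx ∧ dy.
  ∂Q/∂x = -3
  ∂P/∂y = -2*x
  integrand = ∂Q/∂x - ∂P/∂y = 2*x - 3.
Integrating over R: integral_0^1 integral_0^1 (2*x - 3) dx dy = -2.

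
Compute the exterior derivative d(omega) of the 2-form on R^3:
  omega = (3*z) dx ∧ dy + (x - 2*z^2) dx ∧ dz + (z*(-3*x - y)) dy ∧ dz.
d(omega) = (3 - 3*z) dx ∧ dy ∧ dz

For a 2-form omega = sum_{i<j} g_{ij} dx_i ∧ dx_j, the exterior derivative is
  d(omega) = sum_{i<j} d(g_{ij}) ∧ dx_i ∧ dx_j = sum_{i<j, k} (∂g_{ij}/∂x_k) dx_k ∧ dx_i ∧ dx_j.
Expand each term, using dx_k ∧ dx_i ∧ dx_j = sgn(permutation) dx_{(a)} ∧ dx_{(b)} ∧ dx_{(c)} with (a < b < c) sorted:
  d(3*z) includes (∂/∂z)(3*z) dz = (3) dz, which multiplied by dx ∧ dy gives (3) dx ∧ dy ∧ dz
  d(z*(-3*x - y)) includes (∂/∂x)(z*(-3*x - y)) dx = (-3*z) dx, which multiplied by dy ∧ dz gives (-3*z) dx ∧ dy ∧ dz
Collecting like 3-forms: d(omega) = (3 - 3*z) dx ∧ dy ∧ dz.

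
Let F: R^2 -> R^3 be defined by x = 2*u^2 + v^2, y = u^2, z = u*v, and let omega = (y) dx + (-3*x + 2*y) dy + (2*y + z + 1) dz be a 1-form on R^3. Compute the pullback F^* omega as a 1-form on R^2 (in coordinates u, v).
F^* omega = (-4*u^3 + 2*u^2*v - 5*u*v^2 + v) du + (u*(2*u^2 + 3*u*v + 1)) dv

Using F^*(f dg) = (f ∘ F) d(g ∘ F), substitute each coordinate x_i by F_i(u, v) in f_i, and replace dx_i by d F_i = (∂F_i/∂u) du + (∂F_i/∂v) dv.
  For the x component: f_1(F) = u^2; d F_1 = (4*u) du + (2*v) dv
  For the y component: f_2(F) = -4*u^2 - 3*v^2; d F_2 = (2*u) du + (0) dv
  For the z component: f_3(F) = 2*u^2 + u*v + 1; d F_3 = (v) du + (u) dv
Combining and collecting du, dv coefficients:
  coeff of du: -4*u^3 + 2*u^2*v - 5*u*v^2 + v
  coeff of dv: u*(2*u^2 + 3*u*v + 1)
F^* omega = (-4*u^3 + 2*u^2*v - 5*u*v^2 + v) du + (u*(2*u^2 + 3*u*v + 1)) dv.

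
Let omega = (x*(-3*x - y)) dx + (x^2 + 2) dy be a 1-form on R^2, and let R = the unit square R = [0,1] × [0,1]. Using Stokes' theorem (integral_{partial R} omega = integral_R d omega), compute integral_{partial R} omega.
integral_(partial R) omega = 3/2

Stokes: integral_partial_R omega = integral_R d omega with d omega = (∂Q/∂x - ∂P/∂y) dx ∧ dy.
  ∂Q/∂x = 2*x
  ∂P/∂y = -x
  integrand = ∂Q/∂x - ∂P/∂y = 3*x.
Integrating over R: integral_0^1 integral_0^1 (3*x) dx dy = 3/2.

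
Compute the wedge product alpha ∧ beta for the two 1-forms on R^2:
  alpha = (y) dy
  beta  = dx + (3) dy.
alpha ∧ beta = (-y) dx ∧ dy

Distribute the wedge, using dx_i ∧ dx_j = -dx_j ∧ dx_i and dx_i ∧ dx_i = 0. For each pair (i, j) with i < j, the coefficient of dx_i ∧ dx_j in alpha ∧ beta is (alpha_i * beta_j - alpha_j * beta_i). Collecting: alpha ∧ beta = (-y) dx ∧ dy.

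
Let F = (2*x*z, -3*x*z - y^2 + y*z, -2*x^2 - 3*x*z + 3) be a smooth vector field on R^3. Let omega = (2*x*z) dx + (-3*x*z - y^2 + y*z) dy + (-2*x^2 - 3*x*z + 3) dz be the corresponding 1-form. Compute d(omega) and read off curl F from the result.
d(omega) = (3*x - y) dy ∧ dz + (6*x + 3*z) dz ∧ dx + (-3*z) dx ∧ dy; curl F = (3*x - y, 6*x + 3*z, -3*z)

d omega = sum_{i<j} (∂f_j/∂x_i - ∂f_i/∂x_j) dx_i ∧ dx_j. Under the identification (dy ∧ dz, dz ∧ dx, dx ∧ dy) ↔ (e_x, e_y, e_z), the coefficients are exactly the components of curl F. Compute:
  ∂R/∂y - ∂Q/∂z = (0) - (-3*x + y) = 3*x - y
  ∂P/∂z - ∂R/∂x = (2*x) - (-4*x - 3*z) = 6*x + 3*z
  ∂Q/∂x - ∂P/∂y = (-3*z) - (0) = -3*z.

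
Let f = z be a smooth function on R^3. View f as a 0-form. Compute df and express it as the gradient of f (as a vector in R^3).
df = (0) dx + (0) dy + (1) dz; grad f = (0, 0, 1)

For a 0-form f, d f = (∂f/∂x) dx + (∂f/∂y) dy + (∂f/∂z) dz. The components of the vector representation are exactly the entries of grad f in Cartesian coordinates:
  ∂f/∂x = 0
  ∂f/∂y = 0
  ∂f/∂z = 1.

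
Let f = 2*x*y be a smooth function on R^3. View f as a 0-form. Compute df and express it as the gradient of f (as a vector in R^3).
df = (2*y) dx + (2*x) dy + (0) dz; grad f = (2*y, 2*x, 0)

For a 0-form f, d f = (∂f/∂x) dx + (∂f/∂y) dy + (∂f/∂z) dz. The components of the vector representation are exactly the entries of grad f in Cartesian coordinates:
  ∂f/∂x = 2*y
  ∂f/∂y = 2*x
  ∂f/∂z = 0.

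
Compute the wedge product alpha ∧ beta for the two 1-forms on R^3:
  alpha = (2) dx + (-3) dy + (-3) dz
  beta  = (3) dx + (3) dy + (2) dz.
alpha ∧ beta = (15) dx ∧ dy + (13) dx ∧ dz + (3) dy ∧ dz

Distribute the wedge, using dx_i ∧ dx_j = -dx_j ∧ dx_i and dx_i ∧ dx_i = 0. For each pair (i, j) with i < j, the coefficient of dx_i ∧ dx_j in alpha ∧ beta is (alpha_i * beta_j - alpha_j * beta_i). Collecting: alpha ∧ beta = (15) dx ∧ dy + (13) dx ∧ dz + (3) dy ∧ dz.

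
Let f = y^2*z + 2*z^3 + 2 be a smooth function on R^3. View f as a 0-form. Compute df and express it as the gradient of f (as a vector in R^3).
df = (0) dx + (2*y*z) dy + (y^2 + 6*z^2) dz; grad f = (0, 2*y*z, y^2 + 6*z^2)

For a 0-form f, d f = (∂f/∂x) dx + (∂f/∂y) dy + (∂f/∂z) dz. The components of the vector representation are exactly the entries of grad f in Cartesian coordinates:
  ∂f/∂x = 0
  ∂f/∂y = 2*y*z
  ∂f/∂z = y^2 + 6*z^2.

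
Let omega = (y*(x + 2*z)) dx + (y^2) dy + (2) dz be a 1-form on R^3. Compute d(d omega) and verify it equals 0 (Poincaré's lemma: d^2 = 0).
d(d omega) = 0

Step 1: d omega = sum_{i<j} (∂f_j/∂x_i - ∂f_i/∂x_j) dx_i ∧ dx_j:
  coeff of dx ∧ dy: -x - 2*z
  coeff of dx ∧ dz: -2*y
  coeff of dy ∧ dz: 0
Step 2: Apply d again to each 2-form coefficient. The only possible 3-form in R^3 is dx ∧ dy ∧ dz, with coefficient
  ∂(coeff of dy∧dz)/∂x - ∂(coeff of dx∧dz)/∂y + ∂(coeff of dx∧dy)/∂z
  = ∂/∂x (0) - ∂/∂y (-2*y) + ∂/∂z (-x - 2*z).
Each of these terms simplifies to sums of mixed partials that cancel in pairs. The result is 0 (by equality of mixed partials for smooth functions — Schwarz / Clairaut).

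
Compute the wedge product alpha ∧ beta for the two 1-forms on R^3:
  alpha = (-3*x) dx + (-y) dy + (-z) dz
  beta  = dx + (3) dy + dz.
alpha ∧ beta = (-9*x + y) dx ∧ dy + (-3*x + z) dx ∧ dz + (-y + 3*z) dy ∧ dz

Distribute the wedge, using dx_i ∧ dx_j = -dx_j ∧ dx_i and dx_i ∧ dx_i = 0. For each pair (i, j) with i < j, the coefficient of dx_i ∧ dx_j in alpha ∧ beta is (alpha_i * beta_j - alpha_j * beta_i). Collecting: alpha ∧ beta = (-9*x + y) dx ∧ dy + (-3*x + z) dx ∧ dz + (-y + 3*z) dy ∧ dz.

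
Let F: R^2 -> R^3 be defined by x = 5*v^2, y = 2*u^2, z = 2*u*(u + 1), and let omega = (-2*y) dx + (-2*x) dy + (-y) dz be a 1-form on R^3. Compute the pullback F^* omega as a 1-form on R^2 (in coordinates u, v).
F^* omega = (4*u*(-2*u^2 - u - 10*v^2)) du + (-40*u^2*v) dv

Using F^*(f dg) = (f ∘ F) d(g ∘ F), substitute each coordinate x_i by F_i(u, v) in f_i, and replace dx_i by d F_i = (∂F_i/∂u) du + (∂F_i/∂v) dv.
  For the x component: f_1(F) = -4*u^2; d F_1 = (0) du + (10*v) dv
  For the y component: f_2(F) = -10*v^2; d F_2 = (4*u) du + (0) dv
  For the z component: f_3(F) = -2*u^2; d F_3 = (4*u + 2) du + (0) dv
Combining and collecting du, dv coefficients:
  coeff of du: 4*u*(-2*u^2 - u - 10*v^2)
  coeff of dv: -40*u^2*v
F^* omega = (4*u*(-2*u^2 - u - 10*v^2)) du + (-40*u^2*v) dv.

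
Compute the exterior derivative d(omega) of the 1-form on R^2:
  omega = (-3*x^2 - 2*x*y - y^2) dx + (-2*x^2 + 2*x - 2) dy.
d(omega) = (-2*x + 2*y + 2) dx ∧ dy

For a 1-form omega = sum_i f_i dx_i, the exterior derivative is
  d(omega) = sum_{i < j} (∂f_j/∂x_i - ∂f_i/∂x_j) dx_i ∧ dx_j.
  coefficient of dx ∧ dy: ∂f_2/∂x - ∂f_1/∂y = ∂(-2*x^2 + 2*x - 2)/∂x - ∂(-3*x^2 - 2*x*y - y^2)/∂y = -2*x + 2*y + 2
Assembling: d(omega) = (-2*x + 2*y + 2) dx ∧ dy.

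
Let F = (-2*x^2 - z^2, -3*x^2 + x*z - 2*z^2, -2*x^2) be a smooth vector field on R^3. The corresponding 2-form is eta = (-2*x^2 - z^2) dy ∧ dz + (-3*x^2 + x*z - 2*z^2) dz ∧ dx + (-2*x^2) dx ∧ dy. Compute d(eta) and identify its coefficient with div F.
d(eta) = (-4*x) dx ∧ dy ∧ dz; div F = -4*x

For a 2-form in R^3 of the form above, applying d gives a 3-form with coefficient ∂P/∂x + ∂Q/∂y + ∂R/∂z:
  ∂P/∂x = -4*x
  ∂Q/∂y = 0
  ∂R/∂z = 0
Sum = -4*x, which is exactly div F.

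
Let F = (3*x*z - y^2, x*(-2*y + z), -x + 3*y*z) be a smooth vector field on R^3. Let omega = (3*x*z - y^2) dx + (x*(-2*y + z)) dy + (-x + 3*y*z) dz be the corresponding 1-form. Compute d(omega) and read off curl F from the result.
d(omega) = (-x + 3*z) dy ∧ dz + (3*x + 1) dz ∧ dx + (z) dx ∧ dy; curl F = (-x + 3*z, 3*x + 1, z)

d omega = sum_{i<j} (∂f_j/∂x_i - ∂f_i/∂x_j) dx_i ∧ dx_j. Under the identification (dy ∧ dz, dz ∧ dx, dx ∧ dy) ↔ (e_x, e_y, e_z), the coefficients are exactly the components of curl F. Compute:
  ∂R/∂y - ∂Q/∂z = (3*z) - (x) = -x + 3*z
  ∂P/∂z - ∂R/∂x = (3*x) - (-1) = 3*x + 1
  ∂Q/∂x - ∂P/∂y = (-2*y + z) - (-2*y) = z.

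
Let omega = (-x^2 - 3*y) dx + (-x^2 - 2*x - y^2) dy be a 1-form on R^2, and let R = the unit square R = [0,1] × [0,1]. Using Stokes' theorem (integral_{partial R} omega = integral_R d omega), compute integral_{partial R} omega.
integral_(partial R) omega = 0

Stokes: integral_partial_R omega = integral_R d omega with d omega = (∂Q/∂x - ∂P/∂y) dx ∧ dy.
  ∂Q/∂x = -2*x - 2
  ∂P/∂y = -3
  integrand = ∂Q/∂x - ∂P/∂y = 1 - 2*x.
Integrating over R: integral_0^1 integral_0^1 (1 - 2*x) dx dy = 0.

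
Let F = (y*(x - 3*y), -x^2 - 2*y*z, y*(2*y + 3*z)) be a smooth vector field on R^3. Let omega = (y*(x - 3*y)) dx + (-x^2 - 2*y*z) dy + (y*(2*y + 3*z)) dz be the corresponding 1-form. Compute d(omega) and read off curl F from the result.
d(omega) = (6*y + 3*z) dy ∧ dz + (0) dz ∧ dx + (-3*x + 6*y) dx ∧ dy; curl F = (6*y + 3*z, 0, -3*x + 6*y)

d omega = sum_{i<j} (∂f_j/∂x_i - ∂f_i/∂x_j) dx_i ∧ dx_j. Under the identification (dy ∧ dz, dz ∧ dx, dx ∧ dy) ↔ (e_x, e_y, e_z), the coefficients are exactly the components of curl F. Compute:
  ∂R/∂y - ∂Q/∂z = (4*y + 3*z) - (-2*y) = 6*y + 3*z
  ∂P/∂z - ∂R/∂x = (0) - (0) = 0
  ∂Q/∂x - ∂P/∂y = (-2*x) - (x - 6*y) = -3*x + 6*y.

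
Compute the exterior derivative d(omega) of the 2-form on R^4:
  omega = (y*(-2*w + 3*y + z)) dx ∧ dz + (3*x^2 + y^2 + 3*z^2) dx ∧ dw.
d(omega) = (2*w - 6*y - z) dx ∧ dy ∧ dz + (-2*y - 6*z) dx ∧ dz ∧ dw + (-2*y) dx ∧ dy ∧ dw

For a 2-form omega = sum_{i<j} g_{ij} dx_i ∧ dx_j, the exterior derivative is
  d(omega) = sum_{i<j} d(g_{ij}) ∧ dx_i ∧ dx_j = sum_{i<j, k} (∂g_{ij}/∂x_k) dx_k ∧ dx_i ∧ dx_j.
Expand each term, using dx_k ∧ dx_i ∧ dx_j = sgn(permutation) dx_{(a)} ∧ dx_{(b)} ∧ dx_{(c)} with (a < b < c) sorted:
  d(y*(-2*w + 3*y + z)) includes (∂/∂y)(y*(-2*w + 3*y + z)) dy = (-2*w + 6*y + z) dy, which multiplied by dx ∧ dz gives (2*w - 6*y - z) dx ∧ dy ∧ dz
  d(y*(-2*w + 3*y + z)) includes (∂/∂w)(y*(-2*w + 3*y + z)) dw = (-2*y) dw, which multiplied by dx ∧ dz gives (-2*y) dx ∧ dz ∧ dw
  d(3*x^2 + y^2 + 3*z^2) includes (∂/∂y)(3*x^2 + y^2 + 3*z^2) dy = (2*y) dy, which multiplied by dx ∧ dw gives (-2*y) dx ∧ dy ∧ dw
  d(3*x^2 + y^2 + 3*z^2) includes (∂/∂z)(3*x^2 + y^2 + 3*z^2) dz = (6*z) dz, which multiplied by dx ∧ dw gives (-6*z) dx ∧ dz ∧ dw
Collecting like 3-forms: d(omega) = (2*w - 6*y - z) dx ∧ dy ∧ dz + (-2*y - 6*z) dx ∧ dz ∧ dw + (-2*y) dx ∧ dy ∧ dw.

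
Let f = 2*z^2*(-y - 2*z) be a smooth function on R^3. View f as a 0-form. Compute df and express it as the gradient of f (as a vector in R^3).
df = (0) dx + (-2*z^2) dy + (4*z*(-y - 3*z)) dz; grad f = (0, -2*z^2, 4*z*(-y - 3*z))

For a 0-form f, d f = (∂f/∂x) dx + (∂f/∂y) dy + (∂f/∂z) dz. The components of the vector representation are exactly the entries of grad f in Cartesian coordinates:
  ∂f/∂x = 0
  ∂f/∂y = -2*z^2
  ∂f/∂z = 4*z*(-y - 3*z).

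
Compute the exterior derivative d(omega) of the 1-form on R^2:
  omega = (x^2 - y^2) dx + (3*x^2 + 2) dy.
d(omega) = (6*x + 2*y) dx ∧ dy

For a 1-form omega = sum_i f_i dx_i, the exterior derivative is
  d(omega) = sum_{i < j} (∂f_j/∂x_i - ∂f_i/∂x_j) dx_i ∧ dx_j.
  coefficient of dx ∧ dy: ∂f_2/∂x - ∂f_1/∂y = ∂(3*x^2 + 2)/∂x - ∂(x^2 - y^2)/∂y = 6*x + 2*y
Assembling: d(omega) = (6*x + 2*y) dx ∧ dy.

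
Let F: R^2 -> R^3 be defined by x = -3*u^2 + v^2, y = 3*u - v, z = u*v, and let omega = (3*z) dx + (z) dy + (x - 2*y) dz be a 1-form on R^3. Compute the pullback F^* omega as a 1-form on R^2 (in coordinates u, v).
F^* omega = (v*(-21*u^2 - 3*u + v^2 + 2*v)) du + (u*(-3*u^2 - 6*u + 7*v^2 + v)) dv

Using F^*(f dg) = (f ∘ F) d(g ∘ F), substitute each coordinate x_i by F_i(u, v) in f_i, and replace dx_i by d F_i = (∂F_i/∂u) du + (∂F_i/∂v) dv.
  For the x component: f_1(F) = 3*u*v; d F_1 = (-6*u) du + (2*v) dv
  For the y component: f_2(F) = u*v; d F_2 = (3) du + (-1) dv
  For the z component: f_3(F) = -3*u^2 - 6*u + v^2 + 2*v; d F_3 = (v) du + (u) dv
Combining and collecting du, dv coefficients:
  coeff of du: v*(-21*u^2 - 3*u + v^2 + 2*v)
  coeff of dv: u*(-3*u^2 - 6*u + 7*v^2 + v)
F^* omega = (v*(-21*u^2 - 3*u + v^2 + 2*v)) du + (u*(-3*u^2 - 6*u + 7*v^2 + v)) dv.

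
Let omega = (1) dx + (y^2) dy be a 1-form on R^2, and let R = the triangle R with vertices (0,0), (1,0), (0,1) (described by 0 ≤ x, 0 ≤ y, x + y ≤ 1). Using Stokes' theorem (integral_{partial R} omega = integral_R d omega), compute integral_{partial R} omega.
integral_(partial R) omega = 0

Stokes: integral_partial_R omega = integral_R d omega with d omega = (∂Q/∂x - ∂P/∂y) dx ∧ dy.
  ∂Q/∂x = 0
  ∂P/∂y = 0
  integrand = ∂Q/∂x - ∂P/∂y = 0.
Integrating over R: integral_0^1 integral_0^{1-x} (0) dy dx = 0.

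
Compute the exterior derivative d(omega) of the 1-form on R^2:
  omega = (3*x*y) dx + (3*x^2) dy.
d(omega) = (3*x) dx ∧ dy

For a 1-form omega = sum_i f_i dx_i, the exterior derivative is
  d(omega) = sum_{i < j} (∂f_j/∂x_i - ∂f_i/∂x_j) dx_i ∧ dx_j.
  coefficient of dx ∧ dy: ∂f_2/∂x - ∂f_1/∂y = ∂(3*x^2)/∂x - ∂(3*x*y)/∂y = 3*x
Assembling: d(omega) = (3*x) dx ∧ dy.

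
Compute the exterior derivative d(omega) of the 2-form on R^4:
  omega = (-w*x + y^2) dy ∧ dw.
d(omega) = (-w) dx ∧ dy ∧ dw

For a 2-form omega = sum_{i<j} g_{ij} dx_i ∧ dx_j, the exterior derivative is
  d(omega) = sum_{i<j} d(g_{ij}) ∧ dx_i ∧ dx_j = sum_{i<j, k} (∂g_{ij}/∂x_k) dx_k ∧ dx_i ∧ dx_j.
Expand each term, using dx_k ∧ dx_i ∧ dx_j = sgn(permutation) dx_{(a)} ∧ dx_{(b)} ∧ dx_{(c)} with (a < b < c) sorted:
  d(-w*x + y^2) includes (∂/∂x)(-w*x + y^2) dx = (-w) dx, which multiplied by dy ∧ dw gives (-w) dx ∧ dy ∧ dw
Collecting like 3-forms: d(omega) = (-w) dx ∧ dy ∧ dw.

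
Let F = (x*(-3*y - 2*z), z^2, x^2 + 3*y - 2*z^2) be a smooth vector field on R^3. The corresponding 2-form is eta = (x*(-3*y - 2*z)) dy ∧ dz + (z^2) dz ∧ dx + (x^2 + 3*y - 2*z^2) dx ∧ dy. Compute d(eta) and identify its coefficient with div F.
d(eta) = (-3*y - 6*z) dx ∧ dy ∧ dz; div F = -3*y - 6*z

For a 2-form in R^3 of the form above, applying d gives a 3-form with coefficient ∂P/∂x + ∂Q/∂y + ∂R/∂z:
  ∂P/∂x = -3*y - 2*z
  ∂Q/∂y = 0
  ∂R/∂z = -4*z
Sum = -3*y - 6*z, which is exactly div F.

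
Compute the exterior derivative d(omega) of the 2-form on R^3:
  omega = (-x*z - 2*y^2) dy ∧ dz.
d(omega) = (-z) dx ∧ dy ∧ dz

For a 2-form omega = sum_{i<j} g_{ij} dx_i ∧ dx_j, the exterior derivative is
  d(omega) = sum_{i<j} d(g_{ij}) ∧ dx_i ∧ dx_j = sum_{i<j, k} (∂g_{ij}/∂x_k) dx_k ∧ dx_i ∧ dx_j.
Expand each term, using dx_k ∧ dx_i ∧ dx_j = sgn(permutation) dx_{(a)} ∧ dx_{(b)} ∧ dx_{(c)} with (a < b < c) sorted:
  d(-x*z - 2*y^2) includes (∂/∂x)(-x*z - 2*y^2) dx = (-z) dx, which multiplied by dy ∧ dz gives (-z) dx ∧ dy ∧ dz
Collecting like 3-forms: d(omega) = (-z) dx ∧ dy ∧ dz.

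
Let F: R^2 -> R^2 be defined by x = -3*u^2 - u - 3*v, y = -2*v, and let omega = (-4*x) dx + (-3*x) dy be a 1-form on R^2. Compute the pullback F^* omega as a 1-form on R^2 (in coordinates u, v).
F^* omega = (-72*u^3 - 36*u^2 - 72*u*v - 4*u - 12*v) du + (-54*u^2 - 18*u - 54*v) dv

Using F^*(f dg) = (f ∘ F) d(g ∘ F), substitute each coordinate x_i by F_i(u, v) in f_i, and replace dx_i by d F_i = (∂F_i/∂u) du + (∂F_i/∂v) dv.
  For the x component: f_1(F) = 12*u^2 + 4*u + 12*v; d F_1 = (-6*u - 1) du + (-3) dv
  For the y component: f_2(F) = 9*u^2 + 3*u + 9*v; d F_2 = (0) du + (-2) dv
Combining and collecting du, dv coefficients:
  coeff of du: -72*u^3 - 36*u^2 - 72*u*v - 4*u - 12*v
  coeff of dv: -54*u^2 - 18*u - 54*v
F^* omega = (-72*u^3 - 36*u^2 - 72*u*v - 4*u - 12*v) du + (-54*u^2 - 18*u - 54*v) dv.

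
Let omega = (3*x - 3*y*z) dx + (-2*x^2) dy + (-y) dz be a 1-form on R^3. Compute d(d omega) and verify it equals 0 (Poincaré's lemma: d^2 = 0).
d(d omega) = 0

Step 1: d omega = sum_{i<j} (∂f_j/∂x_i - ∂f_i/∂x_j) dx_i ∧ dx_j:
  coeff of dx ∧ dy: -4*x + 3*z
  coeff of dx ∧ dz: 3*y
  coeff of dy ∧ dz: -1
Step 2: Apply d again to each 2-form coefficient. The only possible 3-form in R^3 is dx ∧ dy ∧ dz, with coefficient
  ∂(coeff of dy∧dz)/∂x - ∂(coeff of dx∧dz)/∂y + ∂(coeff of dx∧dy)/∂z
  = ∂/∂x (-1) - ∂/∂y (3*y) + ∂/∂z (-4*x + 3*z).
Each of these terms simplifies to sums of mixed partials that cancel in pairs. The result is 0 (by equality of mixed partials for smooth functions — Schwarz / Clairaut).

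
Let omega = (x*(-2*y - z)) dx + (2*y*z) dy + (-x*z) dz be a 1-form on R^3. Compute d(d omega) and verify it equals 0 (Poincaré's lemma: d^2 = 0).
d(d omega) = 0

Step 1: d omega = sum_{i<j} (∂f_j/∂x_i - ∂f_i/∂x_j) dx_i ∧ dx_j:
  coeff of dx ∧ dy: 2*x
  coeff of dx ∧ dz: x - z
  coeff of dy ∧ dz: -2*y
Step 2: Apply d again to each 2-form coefficient. The only possible 3-form in R^3 is dx ∧ dy ∧ dz, with coefficient
  ∂(coeff of dy∧dz)/∂x - ∂(coeff of dx∧dz)/∂y + ∂(coeff of dx∧dy)/∂z
  = ∂/∂x (-2*y) - ∂/∂y (x - z) + ∂/∂z (2*x).
Each of these terms simplifies to sums of mixed partials that cancel in pairs. The result is 0 (by equality of mixed partials for smooth functions — Schwarz / Clairaut).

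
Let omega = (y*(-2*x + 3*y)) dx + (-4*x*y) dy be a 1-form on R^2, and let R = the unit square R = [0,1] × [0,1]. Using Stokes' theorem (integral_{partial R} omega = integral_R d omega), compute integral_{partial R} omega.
integral_(partial R) omega = -4

Stokes: integral_partial_R omega = integral_R d omega with d omega = (∂Q/∂x - ∂P/∂y) dx ∧ dy.
  ∂Q/∂x = -4*y
  ∂P/∂y = -2*x + 6*y
  integrand = ∂Q/∂x - ∂P/∂y = 2*x - 10*y.
Integrating over R: integral_0^1 integral_0^1 (2*x - 10*y) dx dy = -4.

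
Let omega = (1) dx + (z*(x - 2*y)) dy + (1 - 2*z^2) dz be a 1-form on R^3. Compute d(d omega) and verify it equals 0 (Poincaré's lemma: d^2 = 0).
d(d omega) = 0

Step 1: d omega = sum_{i<j} (∂f_j/∂x_i - ∂f_i/∂x_j) dx_i ∧ dx_j:
  coeff of dx ∧ dy: z
  coeff of dx ∧ dz: 0
  coeff of dy ∧ dz: -x + 2*y
Step 2: Apply d again to each 2-form coefficient. The only possible 3-form in R^3 is dx ∧ dy ∧ dz, with coefficient
  ∂(coeff of dy∧dz)/∂x - ∂(coeff of dx∧dz)/∂y + ∂(coeff of dx∧dy)/∂z
  = ∂/∂x (-x + 2*y) - ∂/∂y (0) + ∂/∂z (z).
Each of these terms simplifies to sums of mixed partials that cancel in pairs. The result is 0 (by equality of mixed partials for smooth functions — Schwarz / Clairaut).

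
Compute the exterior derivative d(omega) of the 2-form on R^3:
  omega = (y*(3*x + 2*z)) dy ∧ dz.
d(omega) = (3*y) dx ∧ dy ∧ dz

For a 2-form omega = sum_{i<j} g_{ij} dx_i ∧ dx_j, the exterior derivative is
  d(omega) = sum_{i<j} d(g_{ij}) ∧ dx_i ∧ dx_j = sum_{i<j, k} (∂g_{ij}/∂x_k) dx_k ∧ dx_i ∧ dx_j.
Expand each term, using dx_k ∧ dx_i ∧ dx_j = sgn(permutation) dx_{(a)} ∧ dx_{(b)} ∧ dx_{(c)} with (a < b < c) sorted:
  d(y*(3*x + 2*z)) includes (∂/∂x)(y*(3*x + 2*z)) dx = (3*y) dx, which multiplied by dy ∧ dz gives (3*y) dx ∧ dy ∧ dz
Collecting like 3-forms: d(omega) = (3*y) dx ∧ dy ∧ dz.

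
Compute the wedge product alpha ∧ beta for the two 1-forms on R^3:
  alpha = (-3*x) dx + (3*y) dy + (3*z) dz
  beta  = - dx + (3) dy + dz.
alpha ∧ beta = (-9*x + 3*y) dx ∧ dy + (-3*x + 3*z) dx ∧ dz + (3*y - 9*z) dy ∧ dz

Distribute the wedge, using dx_i ∧ dx_j = -dx_j ∧ dx_i and dx_i ∧ dx_i = 0. For each pair (i, j) with i < j, the coefficient of dx_i ∧ dx_j in alpha ∧ beta is (alpha_i * beta_j - alpha_j * beta_i). Collecting: alpha ∧ beta = (-9*x + 3*y) dx ∧ dy + (-3*x + 3*z) dx ∧ dz + (3*y - 9*z) dy ∧ dz.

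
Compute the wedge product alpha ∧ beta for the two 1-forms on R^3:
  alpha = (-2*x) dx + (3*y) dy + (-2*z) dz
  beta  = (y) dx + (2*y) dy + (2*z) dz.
alpha ∧ beta = (-y*(4*x + 3*y)) dx ∧ dy + (2*z*(-2*x + y)) dx ∧ dz + (10*y*z) dy ∧ dz

Distribute the wedge, using dx_i ∧ dx_j = -dx_j ∧ dx_i and dx_i ∧ dx_i = 0. For each pair (i, j) with i < j, the coefficient of dx_i ∧ dx_j in alpha ∧ beta is (alpha_i * beta_j - alpha_j * beta_i). Collecting: alpha ∧ beta = (-y*(4*x + 3*y)) dx ∧ dy + (2*z*(-2*x + y)) dx ∧ dz + (10*y*z) dy ∧ dz.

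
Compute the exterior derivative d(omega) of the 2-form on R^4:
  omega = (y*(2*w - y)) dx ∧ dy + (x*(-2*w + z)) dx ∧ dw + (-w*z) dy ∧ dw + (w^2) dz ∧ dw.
d(omega) = (2*y) dx ∧ dy ∧ dw + (-x) dx ∧ dz ∧ dw + (w) dy ∧ dz ∧ dw

For a 2-form omega = sum_{i<j} g_{ij} dx_i ∧ dx_j, the exterior derivative is
  d(omega) = sum_{i<j} d(g_{ij}) ∧ dx_i ∧ dx_j = sum_{i<j, k} (∂g_{ij}/∂x_k) dx_k ∧ dx_i ∧ dx_j.
Expand each term, using dx_k ∧ dx_i ∧ dx_j = sgn(permutation) dx_{(a)} ∧ dx_{(b)} ∧ dx_{(c)} with (a < b < c) sorted:
  d(y*(2*w - y)) includes (∂/∂w)(y*(2*w - y)) dw = (2*y) dw, which multiplied by dx ∧ dy gives (2*y) dx ∧ dy ∧ dw
  d(x*(-2*w + z)) includes (∂/∂z)(x*(-2*w + z)) dz = (x) dz, which multiplied by dx ∧ dw gives (-x) dx ∧ dz ∧ dw
  d(-w*z) includes (∂/∂z)(-w*z) dz = (-w) dz, which multiplied by dy ∧ dw gives (w) dy ∧ dz ∧ dw
Collecting like 3-forms: d(omega) = (2*y) dx ∧ dy ∧ dw + (-x) dx ∧ dz ∧ dw + (w) dy ∧ dz ∧ dw.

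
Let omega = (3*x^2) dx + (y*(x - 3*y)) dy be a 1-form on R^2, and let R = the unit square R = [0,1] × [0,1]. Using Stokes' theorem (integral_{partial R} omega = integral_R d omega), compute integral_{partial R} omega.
integral_(partial R) omega = 1/2

Stokes: integral_partial_R omega = integral_R d omega with d omega = (∂Q/∂x - ∂P/∂y) dx ∧ dy.
  ∂Q/∂x = y
  ∂P/∂y = 0
  integrand = ∂Q/∂x - ∂P/∂y = y.
Integrating over R: integral_0^1 integral_0^1 (y) dx dy = 1/2.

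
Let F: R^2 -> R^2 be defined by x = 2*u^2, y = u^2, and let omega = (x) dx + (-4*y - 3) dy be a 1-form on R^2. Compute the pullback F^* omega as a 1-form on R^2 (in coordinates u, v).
F^* omega = (-6*u) du

Using F^*(f dg) = (f ∘ F) d(g ∘ F), substitute each coordinate x_i by F_i(u, v) in f_i, and replace dx_i by d F_i = (∂F_i/∂u) du + (∂F_i/∂v) dv.
  For the x component: f_1(F) = 2*u^2; d F_1 = (4*u) du + (0) dv
  For the y component: f_2(F) = -4*u^2 - 3; d F_2 = (2*u) du + (0) dv
Combining and collecting du, dv coefficients:
  coeff of du: -6*u
  coeff of dv: 0
F^* omega = (-6*u) du.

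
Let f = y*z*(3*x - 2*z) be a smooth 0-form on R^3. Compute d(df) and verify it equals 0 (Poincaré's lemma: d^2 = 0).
d(df) = 0

Step 1: df = sum_i (∂f/∂x_i) dx_i = (3*y*z) dx + (z*(3*x - 2*z)) dy + (y*(3*x - 4*z)) dz.
Step 2: Apply d again. Using the 1-form formula, the coefficient of dx ∧ dy in d(df) is ∂^2 f/∂x ∂y - ∂^2 f/∂y ∂x = (3*z) - (3*z) = 0 (equality of mixed partials for smooth f).
Similarly for dx ∧ dz and dy ∧ dz — all coefficients vanish. So d(df) = 0.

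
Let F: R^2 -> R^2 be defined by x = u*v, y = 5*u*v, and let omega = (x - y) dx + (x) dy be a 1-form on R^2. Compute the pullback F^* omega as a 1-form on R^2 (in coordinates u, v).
F^* omega = (u*v^2) du + (u^2*v) dv

Using F^*(f dg) = (f ∘ F) d(g ∘ F), substitute each coordinate x_i by F_i(u, v) in f_i, and replace dx_i by d F_i = (∂F_i/∂u) du + (∂F_i/∂v) dv.
  For the x component: f_1(F) = -4*u*v; d F_1 = (v) du + (u) dv
  For the y component: f_2(F) = u*v; d F_2 = (5*v) du + (5*u) dv
Combining and collecting du, dv coefficients:
  coeff of du: u*v^2
  coeff of dv: u^2*v
F^* omega = (u*v^2) du + (u^2*v) dv.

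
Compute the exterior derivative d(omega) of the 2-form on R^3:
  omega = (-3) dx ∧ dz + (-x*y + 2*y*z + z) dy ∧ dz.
d(omega) = (-y) dx ∧ dy ∧ dz

For a 2-form omega = sum_{i<j} g_{ij} dx_i ∧ dx_j, the exterior derivative is
  d(omega) = sum_{i<j} d(g_{ij}) ∧ dx_i ∧ dx_j = sum_{i<j, k} (∂g_{ij}/∂x_k) dx_k ∧ dx_i ∧ dx_j.
Expand each term, using dx_k ∧ dx_i ∧ dx_j = sgn(permutation) dx_{(a)} ∧ dx_{(b)} ∧ dx_{(c)} with (a < b < c) sorted:
  d(-x*y + 2*y*z + z) includes (∂/∂x)(-x*y + 2*y*z + z) dx = (-y) dx, which multiplied by dy ∧ dz gives (-y) dx ∧ dy ∧ dz
Collecting like 3-forms: d(omega) = (-y) dx ∧ dy ∧ dz.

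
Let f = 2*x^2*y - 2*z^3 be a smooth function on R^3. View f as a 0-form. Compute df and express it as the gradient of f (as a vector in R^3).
df = (4*x*y) dx + (2*x^2) dy + (-6*z^2) dz; grad f = (4*x*y, 2*x^2, -6*z^2)

For a 0-form f, d f = (∂f/∂x) dx + (∂f/∂y) dy + (∂f/∂z) dz. The components of the vector representation are exactly the entries of grad f in Cartesian coordinates:
  ∂f/∂x = 4*x*y
  ∂f/∂y = 2*x^2
  ∂f/∂z = -6*z^2.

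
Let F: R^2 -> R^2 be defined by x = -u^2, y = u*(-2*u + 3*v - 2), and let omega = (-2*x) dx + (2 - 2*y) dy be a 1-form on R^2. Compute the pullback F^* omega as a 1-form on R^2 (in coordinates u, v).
F^* omega = (-20*u^3 + 36*u^2*v - 24*u^2 - 18*u*v^2 + 24*u*v - 16*u + 6*v - 4) du + (6*u*(2*u^2 - 3*u*v + 2*u + 1)) dv

Using F^*(f dg) = (f ∘ F) d(g ∘ F), substitute each coordinate x_i by F_i(u, v) in f_i, and replace dx_i by d F_i = (∂F_i/∂u) du + (∂F_i/∂v) dv.
  For the x component: f_1(F) = 2*u^2; d F_1 = (-2*u) du + (0) dv
  For the y component: f_2(F) = 4*u^2 - 6*u*v + 4*u + 2; d F_2 = (-4*u + 3*v - 2) du + (3*u) dv
Combining and collecting du, dv coefficients:
  coeff of du: -20*u^3 + 36*u^2*v - 24*u^2 - 18*u*v^2 + 24*u*v - 16*u + 6*v - 4
  coeff of dv: 6*u*(2*u^2 - 3*u*v + 2*u + 1)
F^* omega = (-20*u^3 + 36*u^2*v - 24*u^2 - 18*u*v^2 + 24*u*v - 16*u + 6*v - 4) du + (6*u*(2*u^2 - 3*u*v + 2*u + 1)) dv.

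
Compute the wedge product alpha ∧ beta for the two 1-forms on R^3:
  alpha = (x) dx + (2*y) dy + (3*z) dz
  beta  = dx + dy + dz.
alpha ∧ beta = (x - 2*y) dx ∧ dy + (x - 3*z) dx ∧ dz + (2*y - 3*z) dy ∧ dz

Distribute the wedge, using dx_i ∧ dx_j = -dx_j ∧ dx_i and dx_i ∧ dx_i = 0. For each pair (i, j) with i < j, the coefficient of dx_i ∧ dx_j in alpha ∧ beta is (alpha_i * beta_j - alpha_j * beta_i). Collecting: alpha ∧ beta = (x - 2*y) dx ∧ dy + (x - 3*z) dx ∧ dz + (2*y - 3*z) dy ∧ dz.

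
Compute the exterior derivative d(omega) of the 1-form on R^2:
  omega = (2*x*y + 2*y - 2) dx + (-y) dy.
d(omega) = (-2*x - 2) dx ∧ dy

For a 1-form omega = sum_i f_i dx_i, the exterior derivative is
  d(omega) = sum_{i < j} (∂f_j/∂x_i - ∂f_i/∂x_j) dx_i ∧ dx_j.
  coefficient of dx ∧ dy: ∂f_2/∂x - ∂f_1/∂y = ∂(-y)/∂x - ∂(2*x*y + 2*y - 2)/∂y = -2*x - 2
Assembling: d(omega) = (-2*x - 2) dx ∧ dy.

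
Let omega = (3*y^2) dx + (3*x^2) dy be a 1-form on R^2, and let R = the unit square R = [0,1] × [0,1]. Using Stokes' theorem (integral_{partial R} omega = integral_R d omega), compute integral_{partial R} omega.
integral_(partial R) omega = 0

Stokes: integral_partial_R omega = integral_R d omega with d omega = (∂Q/∂x - ∂P/∂y) dx ∧ dy.
  ∂Q/∂x = 6*x
  ∂P/∂y = 6*y
  integrand = ∂Q/∂x - ∂P/∂y = 6*x - 6*y.
Integrating over R: integral_0^1 integral_0^1 (6*x - 6*y) dx dy = 0.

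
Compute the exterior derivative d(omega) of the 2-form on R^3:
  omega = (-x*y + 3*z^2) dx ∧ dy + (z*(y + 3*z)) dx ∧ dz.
d(omega) = (5*z) dx ∧ dy ∧ dz

For a 2-form omega = sum_{i<j} g_{ij} dx_i ∧ dx_j, the exterior derivative is
  d(omega) = sum_{i<j} d(g_{ij}) ∧ dx_i ∧ dx_j = sum_{i<j, k} (∂g_{ij}/∂x_k) dx_k ∧ dx_i ∧ dx_j.
Expand each term, using dx_k ∧ dx_i ∧ dx_j = sgn(permutation) dx_{(a)} ∧ dx_{(b)} ∧ dx_{(c)} with (a < b < c) sorted:
  d(-x*y + 3*z^2) includes (∂/∂z)(-x*y + 3*z^2) dz = (6*z) dz, which multiplied by dx ∧ dy gives (6*z) dx ∧ dy ∧ dz
  d(z*(y + 3*z)) includes (∂/∂y)(z*(y + 3*z)) dy = (z) dy, which multiplied by dx ∧ dz gives (-z) dx ∧ dy ∧ dz
Collecting like 3-forms: d(omega) = (5*z) dx ∧ dy ∧ dz.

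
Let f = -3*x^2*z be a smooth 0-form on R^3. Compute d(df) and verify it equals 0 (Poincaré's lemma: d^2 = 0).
d(df) = 0

Step 1: df = sum_i (∂f/∂x_i) dx_i = (-6*x*z) dx + (0) dy + (-3*x^2) dz.
Step 2: Apply d again. Using the 1-form formula, the coefficient of dx ∧ dy in d(df) is ∂^2 f/∂x ∂y - ∂^2 f/∂y ∂x = (0) - (0) = 0 (equality of mixed partials for smooth f).
Similarly for dx ∧ dz and dy ∧ dz — all coefficients vanish. So d(df) = 0.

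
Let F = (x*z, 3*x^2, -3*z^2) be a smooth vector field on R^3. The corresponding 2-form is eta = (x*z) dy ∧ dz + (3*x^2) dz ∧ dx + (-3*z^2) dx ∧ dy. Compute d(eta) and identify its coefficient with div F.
d(eta) = (-5*z) dx ∧ dy ∧ dz; div F = -5*z

For a 2-form in R^3 of the form above, applying d gives a 3-form with coefficient ∂P/∂x + ∂Q/∂y + ∂R/∂z:
  ∂P/∂x = z
  ∂Q/∂y = 0
  ∂R/∂z = -6*z
Sum = -5*z, which is exactly div F.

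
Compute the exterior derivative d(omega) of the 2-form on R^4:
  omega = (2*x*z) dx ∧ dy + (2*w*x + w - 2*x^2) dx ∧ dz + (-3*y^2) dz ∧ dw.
d(omega) = (2*x) dx ∧ dy ∧ dz + (2*x + 1) dx ∧ dz ∧ dw + (-6*y) dy ∧ dz ∧ dw

For a 2-form omega = sum_{i<j} g_{ij} dx_i ∧ dx_j, the exterior derivative is
  d(omega) = sum_{i<j} d(g_{ij}) ∧ dx_i ∧ dx_j = sum_{i<j, k} (∂g_{ij}/∂x_k) dx_k ∧ dx_i ∧ dx_j.
Expand each term, using dx_k ∧ dx_i ∧ dx_j = sgn(permutation) dx_{(a)} ∧ dx_{(b)} ∧ dx_{(c)} with (a < b < c) sorted:
  d(2*x*z) includes (∂/∂z)(2*x*z) dz = (2*x) dz, which multiplied by dx ∧ dy gives (2*x) dx ∧ dy ∧ dz
  d(2*w*x + w - 2*x^2) includes (∂/∂w)(2*w*x + w - 2*x^2) dw = (2*x + 1) dw, which multiplied by dx ∧ dz gives (2*x + 1) dx ∧ dz ∧ dw
  d(-3*y^2) includes (∂/∂y)(-3*y^2) dy = (-6*y) dy, which multiplied by dz ∧ dw gives (-6*y) dy ∧ dz ∧ dw
Collecting like 3-forms: d(omega) = (2*x) dx ∧ dy ∧ dz + (2*x + 1) dx ∧ dz ∧ dw + (-6*y) dy ∧ dz ∧ dw.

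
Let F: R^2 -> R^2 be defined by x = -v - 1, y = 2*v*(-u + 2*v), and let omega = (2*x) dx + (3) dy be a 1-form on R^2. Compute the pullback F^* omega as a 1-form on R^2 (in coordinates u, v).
F^* omega = (-6*v) du + (-6*u + 26*v + 2) dv

Using F^*(f dg) = (f ∘ F) d(g ∘ F), substitute each coordinate x_i by F_i(u, v) in f_i, and replace dx_i by d F_i = (∂F_i/∂u) du + (∂F_i/∂v) dv.
  For the x component: f_1(F) = -2*v - 2; d F_1 = (0) du + (-1) dv
  For the y component: f_2(F) = 3; d F_2 = (-2*v) du + (-2*u + 8*v) dv
Combining and collecting du, dv coefficients:
  coeff of du: -6*v
  coeff of dv: -6*u + 26*v + 2
F^* omega = (-6*v) du + (-6*u + 26*v + 2) dv.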